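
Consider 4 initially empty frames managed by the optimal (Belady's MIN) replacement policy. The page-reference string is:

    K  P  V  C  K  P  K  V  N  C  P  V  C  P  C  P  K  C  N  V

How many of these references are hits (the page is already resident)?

14

K -> miss, frames [K]
P -> miss, frames [K, P]
V -> miss, frames [K, P, V]
C -> miss, frames [K, P, V, C]
K -> hit
P -> hit
K -> hit
V -> hit
N -> miss, evict K, frames [P, V, C, N]
C -> hit
P -> hit
V -> hit
C -> hit
P -> hit
C -> hit
P -> hit
K -> miss, evict P, frames [V, C, N, K]
C -> hit
N -> hit
V -> hit
Hits: 14.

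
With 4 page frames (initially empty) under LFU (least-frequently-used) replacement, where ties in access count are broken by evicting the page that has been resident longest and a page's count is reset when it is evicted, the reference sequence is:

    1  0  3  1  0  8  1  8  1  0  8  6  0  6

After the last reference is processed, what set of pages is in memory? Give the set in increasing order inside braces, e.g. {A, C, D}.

1: fault, frames (1)
0: fault, frames (1 0)
3: fault, frames (1 0 3)
1: hit
0: hit
8: fault, frames (1 0 3 8)
1: hit
8: hit
1: hit
0: hit
8: hit
6: fault, evict 3, frames (1 0 8 6)
0: hit
6: hit

{0, 1, 6, 8}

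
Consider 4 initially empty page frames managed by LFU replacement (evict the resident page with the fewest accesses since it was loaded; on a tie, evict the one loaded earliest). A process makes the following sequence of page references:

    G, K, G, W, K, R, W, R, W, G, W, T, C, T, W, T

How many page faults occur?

G -> miss, frames {G}
K -> miss, frames {G,K}
G -> hit
W -> miss, frames {G,K,W}
K -> hit
R -> miss, frames {G,K,W,R}
W -> hit
R -> hit
W -> hit
G -> hit
W -> hit
T -> miss, evict K, frames {G,W,R,T}
C -> miss, evict T, frames {G,W,R,C}
T -> miss, evict C, frames {G,W,R,T}
W -> hit
T -> hit
Page faults: 7.

7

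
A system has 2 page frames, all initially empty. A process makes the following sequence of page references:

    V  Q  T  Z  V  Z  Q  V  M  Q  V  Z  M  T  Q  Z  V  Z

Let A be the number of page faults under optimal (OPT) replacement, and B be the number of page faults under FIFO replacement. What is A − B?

Under OPT: F F F F . . F . F . F F . F F . F . → 11 faults.
Under FIFO: F F F F F . F . F . F F F F F F F . → 14 faults.
A − B = 11 − 14 = -3.

-3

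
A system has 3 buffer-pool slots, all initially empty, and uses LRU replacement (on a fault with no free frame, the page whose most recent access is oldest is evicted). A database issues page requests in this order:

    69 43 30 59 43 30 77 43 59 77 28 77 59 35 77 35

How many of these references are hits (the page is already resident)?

8

69: miss, frames [69]
43: miss, frames [69, 43]
30: miss, frames [69, 43, 30]
59: miss, evict 69, frames [43, 30, 59]
43: hit
30: hit
77: miss, evict 59, frames [43, 30, 77]
43: hit
59: miss, evict 30, frames [77, 43, 59]
77: hit
28: miss, evict 43, frames [59, 77, 28]
77: hit
59: hit
35: miss, evict 28, frames [77, 59, 35]
77: hit
35: hit
Hits: 8.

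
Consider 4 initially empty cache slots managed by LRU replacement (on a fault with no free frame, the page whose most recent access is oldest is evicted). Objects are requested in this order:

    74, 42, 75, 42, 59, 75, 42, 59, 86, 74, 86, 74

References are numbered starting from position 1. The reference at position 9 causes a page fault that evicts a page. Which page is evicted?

pos 1: 74: fault, frames [74]
pos 2: 42: fault, frames [74, 42]
pos 3: 75: fault, frames [74, 42, 75]
pos 4: 42: hit
pos 5: 59: fault, frames [74, 75, 42, 59]
pos 6: 75: hit
pos 7: 42: hit
pos 8: 59: hit
pos 9: 86: fault, evict 74, frames [75, 42, 59, 86]
At position 9, page 74 is evicted.

74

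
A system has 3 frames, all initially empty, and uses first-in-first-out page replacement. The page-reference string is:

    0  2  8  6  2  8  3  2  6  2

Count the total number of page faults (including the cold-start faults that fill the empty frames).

6

0 -> fault, frames {0}
2 -> fault, frames {0,2}
8 -> fault, frames {0,2,8}
6 -> fault, evict 0, frames {2,8,6}
2 -> hit
8 -> hit
3 -> fault, evict 2, frames {8,6,3}
2 -> fault, evict 8, frames {6,3,2}
6 -> hit
2 -> hit
Page faults: 6.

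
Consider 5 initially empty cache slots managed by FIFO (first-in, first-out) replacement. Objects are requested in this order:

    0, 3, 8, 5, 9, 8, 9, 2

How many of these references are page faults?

0: miss, frames [0]
3: miss, frames [0, 3]
8: miss, frames [0, 3, 8]
5: miss, frames [0, 3, 8, 5]
9: miss, frames [0, 3, 8, 5, 9]
8: hit
9: hit
2: miss, evict 0, frames [3, 8, 5, 9, 2]
Page faults: 6.

6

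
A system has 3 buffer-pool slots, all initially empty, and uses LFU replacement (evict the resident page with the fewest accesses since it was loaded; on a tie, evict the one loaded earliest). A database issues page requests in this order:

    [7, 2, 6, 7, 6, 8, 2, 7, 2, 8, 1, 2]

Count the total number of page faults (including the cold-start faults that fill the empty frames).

7

7 → miss, frames [7]
2 → miss, frames [7, 2]
6 → miss, frames [7, 2, 6]
7 → hit
6 → hit
8 → miss, evict 2, frames [7, 6, 8]
2 → miss, evict 8, frames [7, 6, 2]
7 → hit
2 → hit
8 → miss, evict 6, frames [7, 2, 8]
1 → miss, evict 8, frames [7, 2, 1]
2 → hit
Page faults: 7.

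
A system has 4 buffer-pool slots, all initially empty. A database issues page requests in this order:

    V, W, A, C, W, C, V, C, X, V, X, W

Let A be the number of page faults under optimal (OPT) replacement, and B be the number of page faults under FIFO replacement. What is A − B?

-2

Under OPT: F F F F . . . . F . . . → 5 faults.
Under FIFO: F F F F . . . . F F . F → 7 faults.
A − B = 5 − 7 = -2.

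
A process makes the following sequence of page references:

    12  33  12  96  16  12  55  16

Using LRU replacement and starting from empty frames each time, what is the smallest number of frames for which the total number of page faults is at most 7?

2

f=1: 8 faults
f=2: 7 faults
f=3: 5 faults
f=4: 5 faults
f=5: 5 faults
Smallest f with faults ≤ 7 is 2.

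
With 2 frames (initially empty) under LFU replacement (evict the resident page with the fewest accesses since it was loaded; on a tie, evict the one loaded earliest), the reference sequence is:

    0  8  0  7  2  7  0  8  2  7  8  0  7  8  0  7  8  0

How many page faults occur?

13

0: fault, frames {0}
8: fault, frames {0,8}
0: hit
7: fault, evict 8, frames {0,7}
2: fault, evict 7, frames {0,2}
7: fault, evict 2, frames {0,7}
0: hit
8: fault, evict 7, frames {0,8}
2: fault, evict 8, frames {0,2}
7: fault, evict 2, frames {0,7}
8: fault, evict 7, frames {0,8}
0: hit
7: fault, evict 8, frames {0,7}
8: fault, evict 7, frames {0,8}
0: hit
7: fault, evict 8, frames {0,7}
8: fault, evict 7, frames {0,8}
0: hit
Page faults: 13.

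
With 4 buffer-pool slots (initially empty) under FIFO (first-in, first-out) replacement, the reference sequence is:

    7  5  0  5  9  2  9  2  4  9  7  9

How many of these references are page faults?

7

7 -> fault, frames [7]
5 -> fault, frames [7, 5]
0 -> fault, frames [7, 5, 0]
5 -> hit
9 -> fault, frames [7, 5, 0, 9]
2 -> fault, evict 7, frames [5, 0, 9, 2]
9 -> hit
2 -> hit
4 -> fault, evict 5, frames [0, 9, 2, 4]
9 -> hit
7 -> fault, evict 0, frames [9, 2, 4, 7]
9 -> hit
Page faults: 7.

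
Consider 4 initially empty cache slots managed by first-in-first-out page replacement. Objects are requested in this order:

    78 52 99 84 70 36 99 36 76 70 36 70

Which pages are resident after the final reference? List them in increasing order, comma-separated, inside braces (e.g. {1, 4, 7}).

{36, 70, 76, 84}

78 -> fault, frames [78]
52 -> fault, frames [78, 52]
99 -> fault, frames [78, 52, 99]
84 -> fault, frames [78, 52, 99, 84]
70 -> fault, evict 78, frames [52, 99, 84, 70]
36 -> fault, evict 52, frames [99, 84, 70, 36]
99 -> hit
36 -> hit
76 -> fault, evict 99, frames [84, 70, 36, 76]
70 -> hit
36 -> hit
70 -> hit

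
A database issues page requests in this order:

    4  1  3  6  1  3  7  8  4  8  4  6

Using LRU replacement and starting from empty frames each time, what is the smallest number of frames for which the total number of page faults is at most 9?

3

f=1: 12 faults
f=2: 10 faults
f=3: 8 faults
f=4: 8 faults
f=5: 8 faults
f=6: 6 faults
Smallest f with faults ≤ 9 is 3.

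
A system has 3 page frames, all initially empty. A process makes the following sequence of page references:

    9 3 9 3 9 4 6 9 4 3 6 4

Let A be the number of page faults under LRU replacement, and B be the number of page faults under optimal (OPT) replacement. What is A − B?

Under LRU: F F . . . F F . . F F . → 6 faults.
Under OPT: F F . . . F F . . F . . → 5 faults.
A − B = 6 − 5 = 1.

1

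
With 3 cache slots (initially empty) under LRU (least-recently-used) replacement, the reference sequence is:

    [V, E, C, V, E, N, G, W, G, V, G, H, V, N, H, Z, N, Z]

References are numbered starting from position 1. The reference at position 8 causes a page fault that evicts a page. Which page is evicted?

E

pos 1: V: fault, frames [V]
pos 2: E: fault, frames [V, E]
pos 3: C: fault, frames [V, E, C]
pos 4: V: hit
pos 5: E: hit
pos 6: N: fault, evict C, frames [V, E, N]
pos 7: G: fault, evict V, frames [E, N, G]
pos 8: W: fault, evict E, frames [N, G, W]
At position 8, page E is evicted.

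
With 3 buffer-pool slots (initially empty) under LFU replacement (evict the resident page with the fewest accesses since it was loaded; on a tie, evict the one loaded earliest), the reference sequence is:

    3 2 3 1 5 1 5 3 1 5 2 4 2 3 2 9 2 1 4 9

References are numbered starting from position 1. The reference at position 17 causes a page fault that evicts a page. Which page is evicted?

9

pos 1: 3: fault, frames [3]
pos 2: 2: fault, frames [3, 2]
pos 3: 3: hit
pos 4: 1: fault, frames [3, 2, 1]
pos 5: 5: fault, evict 2, frames [3, 1, 5]
pos 6: 1: hit
pos 7: 5: hit
pos 8: 3: hit
pos 9: 1: hit
pos 10: 5: hit
pos 11: 2: fault, evict 3, frames [1, 5, 2]
pos 12: 4: fault, evict 2, frames [1, 5, 4]
pos 13: 2: fault, evict 4, frames [1, 5, 2]
pos 14: 3: fault, evict 2, frames [1, 5, 3]
pos 15: 2: fault, evict 3, frames [1, 5, 2]
pos 16: 9: fault, evict 2, frames [1, 5, 9]
pos 17: 2: fault, evict 9, frames [1, 5, 2]
At position 17, page 9 is evicted.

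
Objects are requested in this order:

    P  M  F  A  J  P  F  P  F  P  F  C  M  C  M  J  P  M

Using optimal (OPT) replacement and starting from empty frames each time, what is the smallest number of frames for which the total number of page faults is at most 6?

f=1: 18 faults
f=2: 10 faults
f=3: 8 faults
f=4: 6 faults
f=5: 6 faults
f=6: 6 faults
Smallest f with faults ≤ 6 is 4.

4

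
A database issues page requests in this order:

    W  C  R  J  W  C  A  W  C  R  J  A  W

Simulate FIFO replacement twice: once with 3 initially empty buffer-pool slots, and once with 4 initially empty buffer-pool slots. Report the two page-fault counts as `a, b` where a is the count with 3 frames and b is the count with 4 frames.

3 frames: F F F F F F F . . F F . F → 10 faults.
4 frames: F F F F . . F F F F F F F → 11 faults.
11 > 10: adding a frame increased faults — Belady's anomaly.

10, 11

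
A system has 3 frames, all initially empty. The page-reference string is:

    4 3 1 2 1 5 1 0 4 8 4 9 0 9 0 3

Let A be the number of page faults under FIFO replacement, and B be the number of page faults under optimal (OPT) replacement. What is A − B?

2

Under FIFO: F F F F . F . F F F . F F . . F → 11 faults.
Under OPT: F F F F . F . F . F . F . . . F → 9 faults.
A − B = 11 − 9 = 2.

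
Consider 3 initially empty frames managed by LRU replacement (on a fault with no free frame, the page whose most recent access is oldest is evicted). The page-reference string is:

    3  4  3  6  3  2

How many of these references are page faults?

3 → fault, frames [3]
4 → fault, frames [3, 4]
3 → hit
6 → fault, frames [4, 3, 6]
3 → hit
2 → fault, evict 4, frames [6, 3, 2]
Page faults: 4.

4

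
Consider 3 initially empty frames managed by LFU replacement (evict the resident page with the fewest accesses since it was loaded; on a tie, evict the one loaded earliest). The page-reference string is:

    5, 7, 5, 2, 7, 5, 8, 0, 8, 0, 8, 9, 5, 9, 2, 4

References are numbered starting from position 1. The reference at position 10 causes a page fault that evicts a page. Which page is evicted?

8

pos 1: 5 → miss, frames [5]
pos 2: 7 → miss, frames [5, 7]
pos 3: 5 → hit
pos 4: 2 → miss, frames [5, 7, 2]
pos 5: 7 → hit
pos 6: 5 → hit
pos 7: 8 → miss, evict 2, frames [5, 7, 8]
pos 8: 0 → miss, evict 8, frames [5, 7, 0]
pos 9: 8 → miss, evict 0, frames [5, 7, 8]
pos 10: 0 → miss, evict 8, frames [5, 7, 0]
At position 10, page 8 is evicted.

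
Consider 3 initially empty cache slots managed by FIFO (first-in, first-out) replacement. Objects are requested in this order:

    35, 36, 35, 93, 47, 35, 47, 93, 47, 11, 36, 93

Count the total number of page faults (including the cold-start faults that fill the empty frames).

8

35 → fault, frames [35]
36 → fault, frames [35, 36]
35 → hit
93 → fault, frames [35, 36, 93]
47 → fault, evict 35, frames [36, 93, 47]
35 → fault, evict 36, frames [93, 47, 35]
47 → hit
93 → hit
47 → hit
11 → fault, evict 93, frames [47, 35, 11]
36 → fault, evict 47, frames [35, 11, 36]
93 → fault, evict 35, frames [11, 36, 93]
Page faults: 8.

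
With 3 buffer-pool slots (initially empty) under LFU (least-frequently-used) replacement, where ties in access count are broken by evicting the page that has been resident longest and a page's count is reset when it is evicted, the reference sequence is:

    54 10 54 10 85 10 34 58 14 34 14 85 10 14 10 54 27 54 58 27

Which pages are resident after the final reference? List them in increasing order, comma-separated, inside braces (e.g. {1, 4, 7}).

54 -> miss, frames {54}
10 -> miss, frames {54,10}
54 -> hit
10 -> hit
85 -> miss, frames {54,10,85}
10 -> hit
34 -> miss, evict 85, frames {54,10,34}
58 -> miss, evict 34, frames {54,10,58}
14 -> miss, evict 58, frames {54,10,14}
34 -> miss, evict 14, frames {54,10,34}
14 -> miss, evict 34, frames {54,10,14}
85 -> miss, evict 14, frames {54,10,85}
10 -> hit
14 -> miss, evict 85, frames {54,10,14}
10 -> hit
54 -> hit
27 -> miss, evict 14, frames {54,10,27}
54 -> hit
58 -> miss, evict 27, frames {54,10,58}
27 -> miss, evict 58, frames {54,10,27}

{10, 27, 54}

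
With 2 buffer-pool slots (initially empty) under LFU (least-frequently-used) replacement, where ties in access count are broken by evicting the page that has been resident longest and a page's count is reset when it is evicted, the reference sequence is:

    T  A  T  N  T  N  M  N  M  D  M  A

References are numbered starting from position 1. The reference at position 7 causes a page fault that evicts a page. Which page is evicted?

N

pos 1: T: miss, frames [T]
pos 2: A: miss, frames [T, A]
pos 3: T: hit
pos 4: N: miss, evict A, frames [T, N]
pos 5: T: hit
pos 6: N: hit
pos 7: M: miss, evict N, frames [T, M]
At position 7, page N is evicted.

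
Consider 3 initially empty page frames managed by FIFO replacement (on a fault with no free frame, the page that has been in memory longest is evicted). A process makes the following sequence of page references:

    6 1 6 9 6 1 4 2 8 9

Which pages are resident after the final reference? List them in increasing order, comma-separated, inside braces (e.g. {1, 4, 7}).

6: miss, frames (6)
1: miss, frames (6 1)
6: hit
9: miss, frames (6 1 9)
6: hit
1: hit
4: miss, evict 6, frames (1 9 4)
2: miss, evict 1, frames (9 4 2)
8: miss, evict 9, frames (4 2 8)
9: miss, evict 4, frames (2 8 9)

{2, 8, 9}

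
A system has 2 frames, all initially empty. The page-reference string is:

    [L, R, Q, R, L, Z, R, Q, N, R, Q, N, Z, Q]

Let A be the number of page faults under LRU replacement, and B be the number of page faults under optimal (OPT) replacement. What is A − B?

Under LRU: F F F . F F F F F F F F F F → 13 faults.
Under OPT: F F F . F F . F F . F . F . → 9 faults.
A − B = 13 − 9 = 4.

4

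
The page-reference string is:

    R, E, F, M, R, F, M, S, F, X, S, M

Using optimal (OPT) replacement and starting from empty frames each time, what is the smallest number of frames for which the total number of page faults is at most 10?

2

f=1: 12 faults
f=2: 8 faults
f=3: 6 faults
f=4: 6 faults
f=5: 6 faults
f=6: 6 faults
Smallest f with faults ≤ 10 is 2.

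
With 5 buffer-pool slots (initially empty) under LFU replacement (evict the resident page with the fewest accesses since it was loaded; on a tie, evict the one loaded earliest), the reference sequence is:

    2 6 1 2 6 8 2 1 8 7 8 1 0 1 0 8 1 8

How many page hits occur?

2 → fault, frames {2}
6 → fault, frames {2,6}
1 → fault, frames {2,6,1}
2 → hit
6 → hit
8 → fault, frames {2,6,1,8}
2 → hit
1 → hit
8 → hit
7 → fault, frames {2,6,1,8,7}
8 → hit
1 → hit
0 → fault, evict 7, frames {2,6,1,8,0}
1 → hit
0 → hit
8 → hit
1 → hit
8 → hit
Hits: 12.

12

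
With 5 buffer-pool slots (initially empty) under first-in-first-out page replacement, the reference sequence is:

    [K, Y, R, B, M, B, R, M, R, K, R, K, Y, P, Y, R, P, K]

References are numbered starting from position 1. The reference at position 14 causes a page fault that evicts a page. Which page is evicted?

pos 1: K -> fault, frames [K]
pos 2: Y -> fault, frames [K, Y]
pos 3: R -> fault, frames [K, Y, R]
pos 4: B -> fault, frames [K, Y, R, B]
pos 5: M -> fault, frames [K, Y, R, B, M]
pos 6: B -> hit
pos 7: R -> hit
pos 8: M -> hit
pos 9: R -> hit
pos 10: K -> hit
pos 11: R -> hit
pos 12: K -> hit
pos 13: Y -> hit
pos 14: P -> fault, evict K, frames [Y, R, B, M, P]
At position 14, page K is evicted.

K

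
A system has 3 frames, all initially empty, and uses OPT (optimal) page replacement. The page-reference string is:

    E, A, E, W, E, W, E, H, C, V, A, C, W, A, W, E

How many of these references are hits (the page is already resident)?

8

E -> fault, frames (E)
A -> fault, frames (E A)
E -> hit
W -> fault, frames (E A W)
E -> hit
W -> hit
E -> hit
H -> fault, evict E, frames (A W H)
C -> fault, evict H, frames (A W C)
V -> fault, evict W, frames (A C V)
A -> hit
C -> hit
W -> fault, evict V, frames (A C W)
A -> hit
W -> hit
E -> fault, evict W, frames (A C E)
Hits: 8.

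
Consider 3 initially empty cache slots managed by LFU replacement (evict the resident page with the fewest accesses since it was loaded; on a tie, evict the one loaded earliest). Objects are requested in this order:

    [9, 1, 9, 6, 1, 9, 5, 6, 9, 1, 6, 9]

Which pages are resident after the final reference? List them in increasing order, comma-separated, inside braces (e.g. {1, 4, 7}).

{1, 6, 9}

9: miss, frames (9)
1: miss, frames (9 1)
9: hit
6: miss, frames (9 1 6)
1: hit
9: hit
5: miss, evict 6, frames (9 1 5)
6: miss, evict 5, frames (9 1 6)
9: hit
1: hit
6: hit
9: hit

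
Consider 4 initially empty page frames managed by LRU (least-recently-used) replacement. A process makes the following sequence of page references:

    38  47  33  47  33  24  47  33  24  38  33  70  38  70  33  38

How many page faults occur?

38: miss, frames {38}
47: miss, frames {38,47}
33: miss, frames {38,47,33}
47: hit
33: hit
24: miss, frames {38,47,33,24}
47: hit
33: hit
24: hit
38: hit
33: hit
70: miss, evict 47, frames {24,38,33,70}
38: hit
70: hit
33: hit
38: hit
Page faults: 5.

5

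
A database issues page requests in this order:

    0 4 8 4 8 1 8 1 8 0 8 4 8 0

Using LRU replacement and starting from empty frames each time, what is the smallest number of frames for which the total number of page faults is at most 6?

3

f=1: 14 faults
f=2: 7 faults
f=3: 6 faults
f=4: 4 faults
Smallest f with faults ≤ 6 is 3.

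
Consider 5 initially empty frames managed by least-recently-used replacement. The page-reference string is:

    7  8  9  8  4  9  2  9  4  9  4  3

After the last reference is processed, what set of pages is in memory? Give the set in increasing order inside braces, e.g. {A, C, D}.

{2, 3, 4, 8, 9}

7: miss, frames [7]
8: miss, frames [7, 8]
9: miss, frames [7, 8, 9]
8: hit
4: miss, frames [7, 9, 8, 4]
9: hit
2: miss, frames [7, 8, 4, 9, 2]
9: hit
4: hit
9: hit
4: hit
3: miss, evict 7, frames [8, 2, 9, 4, 3]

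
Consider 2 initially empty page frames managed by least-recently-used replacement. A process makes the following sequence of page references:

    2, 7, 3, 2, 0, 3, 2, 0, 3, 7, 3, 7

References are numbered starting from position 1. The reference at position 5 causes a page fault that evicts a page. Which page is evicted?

3

pos 1: 2 → fault, frames (2)
pos 2: 7 → fault, frames (2 7)
pos 3: 3 → fault, evict 2, frames (7 3)
pos 4: 2 → fault, evict 7, frames (3 2)
pos 5: 0 → fault, evict 3, frames (2 0)
At position 5, page 3 is evicted.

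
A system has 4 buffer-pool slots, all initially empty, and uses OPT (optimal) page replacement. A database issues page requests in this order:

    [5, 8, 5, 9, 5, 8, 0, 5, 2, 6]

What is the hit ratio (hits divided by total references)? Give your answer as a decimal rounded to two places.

0.40

5: miss, frames {5}
8: miss, frames {5,8}
5: hit
9: miss, frames {5,8,9}
5: hit
8: hit
0: miss, frames {5,8,9,0}
5: hit
2: miss, evict 0, frames {5,8,9,2}
6: miss, evict 2, frames {5,8,9,6}
Hits: 4 of 10 references → 4/10 = 0.4000.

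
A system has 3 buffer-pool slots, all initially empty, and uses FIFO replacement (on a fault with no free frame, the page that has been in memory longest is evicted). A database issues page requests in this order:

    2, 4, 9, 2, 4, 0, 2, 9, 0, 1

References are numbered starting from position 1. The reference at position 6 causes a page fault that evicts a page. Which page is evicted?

2

pos 1: 2: fault, frames [2]
pos 2: 4: fault, frames [2, 4]
pos 3: 9: fault, frames [2, 4, 9]
pos 4: 2: hit
pos 5: 4: hit
pos 6: 0: fault, evict 2, frames [4, 9, 0]
At position 6, page 2 is evicted.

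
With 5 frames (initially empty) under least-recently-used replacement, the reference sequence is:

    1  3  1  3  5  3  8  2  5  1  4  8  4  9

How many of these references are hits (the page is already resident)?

1 → fault, frames (1)
3 → fault, frames (1 3)
1 → hit
3 → hit
5 → fault, frames (1 3 5)
3 → hit
8 → fault, frames (1 5 3 8)
2 → fault, frames (1 5 3 8 2)
5 → hit
1 → hit
4 → fault, evict 3, frames (8 2 5 1 4)
8 → hit
4 → hit
9 → fault, evict 2, frames (5 1 8 4 9)
Hits: 7.

7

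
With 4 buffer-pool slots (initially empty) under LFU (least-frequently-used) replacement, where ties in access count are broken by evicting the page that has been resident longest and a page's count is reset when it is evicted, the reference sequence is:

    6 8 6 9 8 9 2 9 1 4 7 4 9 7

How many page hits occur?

5

6 → fault, frames {6}
8 → fault, frames {6,8}
6 → hit
9 → fault, frames {6,8,9}
8 → hit
9 → hit
2 → fault, frames {6,8,9,2}
9 → hit
1 → fault, evict 2, frames {6,8,9,1}
4 → fault, evict 1, frames {6,8,9,4}
7 → fault, evict 4, frames {6,8,9,7}
4 → fault, evict 7, frames {6,8,9,4}
9 → hit
7 → fault, evict 4, frames {6,8,9,7}
Hits: 5.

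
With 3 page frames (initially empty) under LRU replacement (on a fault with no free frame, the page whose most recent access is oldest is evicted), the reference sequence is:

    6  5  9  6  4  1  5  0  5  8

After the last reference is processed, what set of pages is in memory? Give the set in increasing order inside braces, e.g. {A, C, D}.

6 → miss, frames {6}
5 → miss, frames {6,5}
9 → miss, frames {6,5,9}
6 → hit
4 → miss, evict 5, frames {9,6,4}
1 → miss, evict 9, frames {6,4,1}
5 → miss, evict 6, frames {4,1,5}
0 → miss, evict 4, frames {1,5,0}
5 → hit
8 → miss, evict 1, frames {0,5,8}

{0, 5, 8}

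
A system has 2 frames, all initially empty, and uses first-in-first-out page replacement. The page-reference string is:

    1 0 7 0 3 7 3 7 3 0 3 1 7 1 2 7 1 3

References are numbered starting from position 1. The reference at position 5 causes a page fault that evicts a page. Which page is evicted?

pos 1: 1 → fault, frames (1)
pos 2: 0 → fault, frames (1 0)
pos 3: 7 → fault, evict 1, frames (0 7)
pos 4: 0 → hit
pos 5: 3 → fault, evict 0, frames (7 3)
At position 5, page 0 is evicted.

0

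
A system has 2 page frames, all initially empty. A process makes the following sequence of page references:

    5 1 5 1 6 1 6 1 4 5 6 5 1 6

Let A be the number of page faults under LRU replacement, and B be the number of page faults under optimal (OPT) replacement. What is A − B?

Under LRU: F F . . F . . . F F F . F F → 8 faults.
Under OPT: F F . . F . . . F F . . F . → 6 faults.
A − B = 8 − 6 = 2.

2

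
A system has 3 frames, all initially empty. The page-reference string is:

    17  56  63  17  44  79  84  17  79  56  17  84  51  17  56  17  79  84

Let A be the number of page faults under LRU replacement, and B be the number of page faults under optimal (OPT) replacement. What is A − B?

Under LRU: F F F . F F F F . F . F F . F . F F → 13 faults.
Under OPT: F F F . F F F . . F . . F . . . F F → 10 faults.
A − B = 13 − 10 = 3.

3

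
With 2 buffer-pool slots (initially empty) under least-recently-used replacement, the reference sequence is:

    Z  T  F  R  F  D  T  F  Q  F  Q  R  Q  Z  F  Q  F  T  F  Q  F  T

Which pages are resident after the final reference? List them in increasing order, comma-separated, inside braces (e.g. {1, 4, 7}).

Z: fault, frames [Z]
T: fault, frames [Z, T]
F: fault, evict Z, frames [T, F]
R: fault, evict T, frames [F, R]
F: hit
D: fault, evict R, frames [F, D]
T: fault, evict F, frames [D, T]
F: fault, evict D, frames [T, F]
Q: fault, evict T, frames [F, Q]
F: hit
Q: hit
R: fault, evict F, frames [Q, R]
Q: hit
Z: fault, evict R, frames [Q, Z]
F: fault, evict Q, frames [Z, F]
Q: fault, evict Z, frames [F, Q]
F: hit
T: fault, evict Q, frames [F, T]
F: hit
Q: fault, evict T, frames [F, Q]
F: hit
T: fault, evict Q, frames [F, T]

{F, T}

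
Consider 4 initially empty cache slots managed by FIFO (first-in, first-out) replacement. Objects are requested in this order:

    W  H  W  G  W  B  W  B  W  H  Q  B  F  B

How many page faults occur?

W → fault, frames (W)
H → fault, frames (W H)
W → hit
G → fault, frames (W H G)
W → hit
B → fault, frames (W H G B)
W → hit
B → hit
W → hit
H → hit
Q → fault, evict W, frames (H G B Q)
B → hit
F → fault, evict H, frames (G B Q F)
B → hit
Page faults: 6.

6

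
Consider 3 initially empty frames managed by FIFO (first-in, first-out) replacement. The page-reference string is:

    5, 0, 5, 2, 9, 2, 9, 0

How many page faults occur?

4

5: fault, frames [5]
0: fault, frames [5, 0]
5: hit
2: fault, frames [5, 0, 2]
9: fault, evict 5, frames [0, 2, 9]
2: hit
9: hit
0: hit
Page faults: 4.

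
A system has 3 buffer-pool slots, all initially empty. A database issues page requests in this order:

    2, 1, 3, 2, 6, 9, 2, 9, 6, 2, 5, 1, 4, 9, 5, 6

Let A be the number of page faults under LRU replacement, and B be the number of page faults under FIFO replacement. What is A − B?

Under LRU: F F F . F F . . . . F F F F F F → 11 faults.
Under FIFO: F F F . F F F . . . F F F F F F → 12 faults.
A − B = 11 − 12 = -1.

-1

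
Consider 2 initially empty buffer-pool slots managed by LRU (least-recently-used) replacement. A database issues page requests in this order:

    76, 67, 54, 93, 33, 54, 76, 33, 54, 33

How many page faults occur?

9

76: fault, frames {76}
67: fault, frames {76,67}
54: fault, evict 76, frames {67,54}
93: fault, evict 67, frames {54,93}
33: fault, evict 54, frames {93,33}
54: fault, evict 93, frames {33,54}
76: fault, evict 33, frames {54,76}
33: fault, evict 54, frames {76,33}
54: fault, evict 76, frames {33,54}
33: hit
Page faults: 9.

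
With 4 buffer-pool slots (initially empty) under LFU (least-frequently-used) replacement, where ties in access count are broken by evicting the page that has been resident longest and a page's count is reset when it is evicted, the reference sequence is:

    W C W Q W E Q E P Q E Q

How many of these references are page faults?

W → miss, frames (W)
C → miss, frames (W C)
W → hit
Q → miss, frames (W C Q)
W → hit
E → miss, frames (W C Q E)
Q → hit
E → hit
P → miss, evict C, frames (W Q E P)
Q → hit
E → hit
Q → hit
Page faults: 5.

5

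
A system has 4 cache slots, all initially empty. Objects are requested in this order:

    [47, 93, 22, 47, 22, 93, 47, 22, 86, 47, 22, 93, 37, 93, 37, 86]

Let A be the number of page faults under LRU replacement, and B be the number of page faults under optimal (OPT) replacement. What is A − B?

1

Under LRU: F F F . . . . . F . . . F . . F → 6 faults.
Under OPT: F F F . . . . . F . . . F . . . → 5 faults.
A − B = 6 − 5 = 1.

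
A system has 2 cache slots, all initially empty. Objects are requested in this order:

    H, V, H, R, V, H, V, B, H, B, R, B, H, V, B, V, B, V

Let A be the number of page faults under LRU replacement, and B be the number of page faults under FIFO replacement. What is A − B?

-1

Under LRU: F F . F F F . F F . F . F F F . . . → 11 faults.
Under FIFO: F F . F . F F F F . F F F F F . . . → 12 faults.
A − B = 11 − 12 = -1.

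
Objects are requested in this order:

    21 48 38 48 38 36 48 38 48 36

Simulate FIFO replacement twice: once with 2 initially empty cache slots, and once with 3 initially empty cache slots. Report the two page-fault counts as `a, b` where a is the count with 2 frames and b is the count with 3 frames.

7, 4

2 frames: F F F . . F F F . F → 7 faults.
3 frames: F F F . . F . . . . → 4 faults.
4 < 7: adding a frame reduced faults, as is typical.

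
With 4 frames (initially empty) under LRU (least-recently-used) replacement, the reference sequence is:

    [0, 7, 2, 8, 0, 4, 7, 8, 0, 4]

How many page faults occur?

6

0: fault, frames {0}
7: fault, frames {0,7}
2: fault, frames {0,7,2}
8: fault, frames {0,7,2,8}
0: hit
4: fault, evict 7, frames {2,8,0,4}
7: fault, evict 2, frames {8,0,4,7}
8: hit
0: hit
4: hit
Page faults: 6.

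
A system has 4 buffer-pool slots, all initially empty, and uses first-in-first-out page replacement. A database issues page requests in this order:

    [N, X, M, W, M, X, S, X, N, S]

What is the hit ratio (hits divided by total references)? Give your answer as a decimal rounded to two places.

0.40

N -> fault, frames [N]
X -> fault, frames [N, X]
M -> fault, frames [N, X, M]
W -> fault, frames [N, X, M, W]
M -> hit
X -> hit
S -> fault, evict N, frames [X, M, W, S]
X -> hit
N -> fault, evict X, frames [M, W, S, N]
S -> hit
Hits: 4 of 10 references → 4/10 = 0.4000.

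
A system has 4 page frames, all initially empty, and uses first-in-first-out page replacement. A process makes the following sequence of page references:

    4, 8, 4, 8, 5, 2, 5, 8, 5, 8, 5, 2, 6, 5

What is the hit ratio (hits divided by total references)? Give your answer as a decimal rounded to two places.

4 -> miss, frames {4}
8 -> miss, frames {4,8}
4 -> hit
8 -> hit
5 -> miss, frames {4,8,5}
2 -> miss, frames {4,8,5,2}
5 -> hit
8 -> hit
5 -> hit
8 -> hit
5 -> hit
2 -> hit
6 -> miss, evict 4, frames {8,5,2,6}
5 -> hit
Hits: 9 of 14 references → 9/14 = 0.6429.

0.64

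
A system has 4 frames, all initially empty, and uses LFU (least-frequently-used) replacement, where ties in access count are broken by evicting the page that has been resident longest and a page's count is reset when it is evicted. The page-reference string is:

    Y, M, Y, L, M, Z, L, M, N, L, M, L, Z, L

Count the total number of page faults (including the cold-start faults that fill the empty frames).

6

Y -> fault, frames (Y)
M -> fault, frames (Y M)
Y -> hit
L -> fault, frames (Y M L)
M -> hit
Z -> fault, frames (Y M L Z)
L -> hit
M -> hit
N -> fault, evict Z, frames (Y M L N)
L -> hit
M -> hit
L -> hit
Z -> fault, evict N, frames (Y M L Z)
L -> hit
Page faults: 6.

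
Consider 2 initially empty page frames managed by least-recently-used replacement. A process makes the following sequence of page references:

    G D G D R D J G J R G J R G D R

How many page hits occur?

G → miss, frames (G)
D → miss, frames (G D)
G → hit
D → hit
R → miss, evict G, frames (D R)
D → hit
J → miss, evict R, frames (D J)
G → miss, evict D, frames (J G)
J → hit
R → miss, evict G, frames (J R)
G → miss, evict J, frames (R G)
J → miss, evict R, frames (G J)
R → miss, evict G, frames (J R)
G → miss, evict J, frames (R G)
D → miss, evict R, frames (G D)
R → miss, evict G, frames (D R)
Hits: 4.

4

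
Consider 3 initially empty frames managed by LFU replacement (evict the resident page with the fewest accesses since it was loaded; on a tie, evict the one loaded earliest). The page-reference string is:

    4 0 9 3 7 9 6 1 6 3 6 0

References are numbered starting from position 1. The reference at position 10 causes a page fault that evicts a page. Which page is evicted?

1

pos 1: 4: fault, frames {4}
pos 2: 0: fault, frames {4,0}
pos 3: 9: fault, frames {4,0,9}
pos 4: 3: fault, evict 4, frames {0,9,3}
pos 5: 7: fault, evict 0, frames {9,3,7}
pos 6: 9: hit
pos 7: 6: fault, evict 3, frames {9,7,6}
pos 8: 1: fault, evict 7, frames {9,6,1}
pos 9: 6: hit
pos 10: 3: fault, evict 1, frames {9,6,3}
At position 10, page 1 is evicted.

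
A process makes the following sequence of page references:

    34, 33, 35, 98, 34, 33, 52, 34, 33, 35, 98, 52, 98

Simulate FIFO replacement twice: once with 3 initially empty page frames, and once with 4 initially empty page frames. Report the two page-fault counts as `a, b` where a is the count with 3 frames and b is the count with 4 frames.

3 frames: F F F F F F F . . F F . . → 9 faults.
4 frames: F F F F . . F F F F F F . → 10 faults.
10 > 9: adding a frame increased faults — Belady's anomaly.

9, 10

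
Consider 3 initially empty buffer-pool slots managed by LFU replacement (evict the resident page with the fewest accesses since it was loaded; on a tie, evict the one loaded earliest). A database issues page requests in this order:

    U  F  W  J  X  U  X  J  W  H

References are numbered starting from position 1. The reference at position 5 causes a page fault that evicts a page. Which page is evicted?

pos 1: U: miss, frames {U}
pos 2: F: miss, frames {U,F}
pos 3: W: miss, frames {U,F,W}
pos 4: J: miss, evict U, frames {F,W,J}
pos 5: X: miss, evict F, frames {W,J,X}
At position 5, page F is evicted.

F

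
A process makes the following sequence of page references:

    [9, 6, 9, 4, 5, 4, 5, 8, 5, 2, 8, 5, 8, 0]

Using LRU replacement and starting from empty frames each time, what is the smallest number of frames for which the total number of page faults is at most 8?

3

f=1: 14 faults
f=2: 9 faults
f=3: 7 faults
f=4: 7 faults
f=5: 7 faults
f=6: 7 faults
f=7: 7 faults
Smallest f with faults ≤ 8 is 3.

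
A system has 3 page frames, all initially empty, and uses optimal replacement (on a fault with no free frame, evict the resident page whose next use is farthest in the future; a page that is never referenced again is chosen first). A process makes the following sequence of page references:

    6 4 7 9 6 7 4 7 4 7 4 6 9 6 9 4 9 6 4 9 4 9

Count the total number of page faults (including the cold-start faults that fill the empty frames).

6 → fault, frames {6}
4 → fault, frames {6,4}
7 → fault, frames {6,4,7}
9 → fault, evict 4, frames {6,7,9}
6 → hit
7 → hit
4 → fault, evict 9, frames {6,7,4}
7 → hit
4 → hit
7 → hit
4 → hit
6 → hit
9 → fault, evict 7, frames {6,4,9}
6 → hit
9 → hit
4 → hit
9 → hit
6 → hit
4 → hit
9 → hit
4 → hit
9 → hit
Page faults: 6.

6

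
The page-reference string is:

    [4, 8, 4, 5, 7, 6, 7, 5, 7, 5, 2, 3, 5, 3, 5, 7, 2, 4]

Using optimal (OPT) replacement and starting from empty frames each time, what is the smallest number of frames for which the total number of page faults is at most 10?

3

f=1: 18 faults
f=2: 11 faults
f=3: 9 faults
f=4: 8 faults
f=5: 7 faults
f=6: 7 faults
f=7: 7 faults
Smallest f with faults ≤ 10 is 3.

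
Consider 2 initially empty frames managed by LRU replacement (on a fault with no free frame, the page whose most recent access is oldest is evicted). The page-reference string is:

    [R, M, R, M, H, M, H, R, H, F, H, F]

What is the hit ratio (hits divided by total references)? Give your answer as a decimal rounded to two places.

R → miss, frames [R]
M → miss, frames [R, M]
R → hit
M → hit
H → miss, evict R, frames [M, H]
M → hit
H → hit
R → miss, evict M, frames [H, R]
H → hit
F → miss, evict R, frames [H, F]
H → hit
F → hit
Hits: 7 of 12 references → 7/12 = 0.5833.

0.58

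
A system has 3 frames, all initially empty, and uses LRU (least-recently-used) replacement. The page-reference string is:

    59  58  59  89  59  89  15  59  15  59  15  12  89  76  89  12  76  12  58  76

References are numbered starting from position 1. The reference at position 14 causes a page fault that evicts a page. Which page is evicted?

15

pos 1: 59 → fault, frames (59)
pos 2: 58 → fault, frames (59 58)
pos 3: 59 → hit
pos 4: 89 → fault, frames (58 59 89)
pos 5: 59 → hit
pos 6: 89 → hit
pos 7: 15 → fault, evict 58, frames (59 89 15)
pos 8: 59 → hit
pos 9: 15 → hit
pos 10: 59 → hit
pos 11: 15 → hit
pos 12: 12 → fault, evict 89, frames (59 15 12)
pos 13: 89 → fault, evict 59, frames (15 12 89)
pos 14: 76 → fault, evict 15, frames (12 89 76)
At position 14, page 15 is evicted.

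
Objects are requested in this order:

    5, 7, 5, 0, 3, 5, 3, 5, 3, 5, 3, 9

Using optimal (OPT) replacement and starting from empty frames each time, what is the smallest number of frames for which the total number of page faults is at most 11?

f=1: 12 faults
f=2: 5 faults
f=3: 5 faults
f=4: 5 faults
f=5: 5 faults
Smallest f with faults ≤ 11 is 2.

2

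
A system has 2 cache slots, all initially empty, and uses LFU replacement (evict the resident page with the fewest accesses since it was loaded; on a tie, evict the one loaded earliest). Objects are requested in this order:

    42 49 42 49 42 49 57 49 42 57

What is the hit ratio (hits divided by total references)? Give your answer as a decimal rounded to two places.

0.50

42 → fault, frames {42}
49 → fault, frames {42,49}
42 → hit
49 → hit
42 → hit
49 → hit
57 → fault, evict 42, frames {49,57}
49 → hit
42 → fault, evict 57, frames {49,42}
57 → fault, evict 42, frames {49,57}
Hits: 5 of 10 references → 5/10 = 0.5000.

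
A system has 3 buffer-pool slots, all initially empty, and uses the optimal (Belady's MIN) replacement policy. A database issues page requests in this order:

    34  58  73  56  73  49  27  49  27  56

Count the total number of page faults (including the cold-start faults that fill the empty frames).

34 -> miss, frames {34}
58 -> miss, frames {34,58}
73 -> miss, frames {34,58,73}
56 -> miss, evict 58, frames {34,73,56}
73 -> hit
49 -> miss, evict 73, frames {34,56,49}
27 -> miss, evict 34, frames {56,49,27}
49 -> hit
27 -> hit
56 -> hit
Page faults: 6.

6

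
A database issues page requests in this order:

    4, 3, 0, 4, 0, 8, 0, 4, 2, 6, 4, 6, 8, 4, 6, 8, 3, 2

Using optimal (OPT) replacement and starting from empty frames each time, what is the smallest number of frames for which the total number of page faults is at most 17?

2

f=1: 18 faults
f=2: 11 faults
f=3: 8 faults
f=4: 7 faults
f=5: 6 faults
f=6: 6 faults
Smallest f with faults ≤ 17 is 2.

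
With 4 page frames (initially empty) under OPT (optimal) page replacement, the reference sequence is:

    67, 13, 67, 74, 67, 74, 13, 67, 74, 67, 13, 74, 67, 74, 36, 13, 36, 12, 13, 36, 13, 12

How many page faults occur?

5

67 -> fault, frames [67]
13 -> fault, frames [67, 13]
67 -> hit
74 -> fault, frames [67, 13, 74]
67 -> hit
74 -> hit
13 -> hit
67 -> hit
74 -> hit
67 -> hit
13 -> hit
74 -> hit
67 -> hit
74 -> hit
36 -> fault, frames [67, 13, 74, 36]
13 -> hit
36 -> hit
12 -> fault, evict 74, frames [67, 13, 36, 12]
13 -> hit
36 -> hit
13 -> hit
12 -> hit
Page faults: 5.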